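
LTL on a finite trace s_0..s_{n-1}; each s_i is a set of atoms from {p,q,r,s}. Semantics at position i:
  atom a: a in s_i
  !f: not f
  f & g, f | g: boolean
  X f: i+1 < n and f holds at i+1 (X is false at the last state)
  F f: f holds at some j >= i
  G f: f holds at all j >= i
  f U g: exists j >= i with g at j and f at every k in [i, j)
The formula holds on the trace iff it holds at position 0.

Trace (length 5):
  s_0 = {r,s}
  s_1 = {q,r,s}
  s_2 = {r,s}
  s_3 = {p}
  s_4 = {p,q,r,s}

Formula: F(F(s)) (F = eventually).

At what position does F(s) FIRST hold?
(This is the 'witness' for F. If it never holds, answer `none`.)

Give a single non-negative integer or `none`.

s_0={r,s}: F(s)=True s=True
s_1={q,r,s}: F(s)=True s=True
s_2={r,s}: F(s)=True s=True
s_3={p}: F(s)=True s=False
s_4={p,q,r,s}: F(s)=True s=True
F(F(s)) holds; first witness at position 0.

Answer: 0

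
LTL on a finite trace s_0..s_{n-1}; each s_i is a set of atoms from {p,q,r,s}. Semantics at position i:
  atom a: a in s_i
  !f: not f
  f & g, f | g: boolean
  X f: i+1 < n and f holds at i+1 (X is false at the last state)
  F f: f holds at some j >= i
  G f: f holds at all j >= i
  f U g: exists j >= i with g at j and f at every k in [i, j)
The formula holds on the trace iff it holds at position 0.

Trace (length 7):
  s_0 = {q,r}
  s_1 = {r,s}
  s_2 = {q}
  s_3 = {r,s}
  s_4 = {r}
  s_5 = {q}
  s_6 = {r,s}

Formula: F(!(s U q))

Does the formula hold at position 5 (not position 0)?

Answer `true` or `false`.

Answer: true

Derivation:
s_0={q,r}: F(!(s U q))=True !(s U q)=False (s U q)=True s=False q=True
s_1={r,s}: F(!(s U q))=True !(s U q)=False (s U q)=True s=True q=False
s_2={q}: F(!(s U q))=True !(s U q)=False (s U q)=True s=False q=True
s_3={r,s}: F(!(s U q))=True !(s U q)=True (s U q)=False s=True q=False
s_4={r}: F(!(s U q))=True !(s U q)=True (s U q)=False s=False q=False
s_5={q}: F(!(s U q))=True !(s U q)=False (s U q)=True s=False q=True
s_6={r,s}: F(!(s U q))=True !(s U q)=True (s U q)=False s=True q=False
Evaluating at position 5: result = True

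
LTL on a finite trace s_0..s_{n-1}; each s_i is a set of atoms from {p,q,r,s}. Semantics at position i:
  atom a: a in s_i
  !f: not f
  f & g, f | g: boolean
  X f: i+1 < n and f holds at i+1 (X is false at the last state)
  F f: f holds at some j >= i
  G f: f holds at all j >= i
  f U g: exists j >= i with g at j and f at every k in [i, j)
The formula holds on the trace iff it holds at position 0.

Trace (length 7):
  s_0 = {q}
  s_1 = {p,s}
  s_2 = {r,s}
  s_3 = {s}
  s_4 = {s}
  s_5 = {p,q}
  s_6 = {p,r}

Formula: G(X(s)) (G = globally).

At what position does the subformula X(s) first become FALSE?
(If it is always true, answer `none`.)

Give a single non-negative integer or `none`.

Answer: 4

Derivation:
s_0={q}: X(s)=True s=False
s_1={p,s}: X(s)=True s=True
s_2={r,s}: X(s)=True s=True
s_3={s}: X(s)=True s=True
s_4={s}: X(s)=False s=True
s_5={p,q}: X(s)=False s=False
s_6={p,r}: X(s)=False s=False
G(X(s)) holds globally = False
First violation at position 4.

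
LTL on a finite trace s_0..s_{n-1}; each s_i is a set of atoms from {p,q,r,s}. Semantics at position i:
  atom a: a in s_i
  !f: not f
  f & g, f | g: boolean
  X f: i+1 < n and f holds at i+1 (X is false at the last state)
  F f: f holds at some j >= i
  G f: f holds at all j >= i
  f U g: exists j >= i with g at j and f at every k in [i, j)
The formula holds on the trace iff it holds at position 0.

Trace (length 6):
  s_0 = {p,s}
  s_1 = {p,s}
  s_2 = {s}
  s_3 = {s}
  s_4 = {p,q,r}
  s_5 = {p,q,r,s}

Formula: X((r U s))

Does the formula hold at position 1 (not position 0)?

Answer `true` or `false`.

s_0={p,s}: X((r U s))=True (r U s)=True r=False s=True
s_1={p,s}: X((r U s))=True (r U s)=True r=False s=True
s_2={s}: X((r U s))=True (r U s)=True r=False s=True
s_3={s}: X((r U s))=True (r U s)=True r=False s=True
s_4={p,q,r}: X((r U s))=True (r U s)=True r=True s=False
s_5={p,q,r,s}: X((r U s))=False (r U s)=True r=True s=True
Evaluating at position 1: result = True

Answer: true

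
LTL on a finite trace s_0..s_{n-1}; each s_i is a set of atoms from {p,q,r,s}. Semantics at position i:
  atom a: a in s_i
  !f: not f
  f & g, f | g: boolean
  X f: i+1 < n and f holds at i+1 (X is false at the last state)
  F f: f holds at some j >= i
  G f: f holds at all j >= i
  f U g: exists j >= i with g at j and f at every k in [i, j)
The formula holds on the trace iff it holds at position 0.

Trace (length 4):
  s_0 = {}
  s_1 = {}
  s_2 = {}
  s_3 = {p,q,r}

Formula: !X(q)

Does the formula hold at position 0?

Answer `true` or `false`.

s_0={}: !X(q)=True X(q)=False q=False
s_1={}: !X(q)=True X(q)=False q=False
s_2={}: !X(q)=False X(q)=True q=False
s_3={p,q,r}: !X(q)=True X(q)=False q=True

Answer: true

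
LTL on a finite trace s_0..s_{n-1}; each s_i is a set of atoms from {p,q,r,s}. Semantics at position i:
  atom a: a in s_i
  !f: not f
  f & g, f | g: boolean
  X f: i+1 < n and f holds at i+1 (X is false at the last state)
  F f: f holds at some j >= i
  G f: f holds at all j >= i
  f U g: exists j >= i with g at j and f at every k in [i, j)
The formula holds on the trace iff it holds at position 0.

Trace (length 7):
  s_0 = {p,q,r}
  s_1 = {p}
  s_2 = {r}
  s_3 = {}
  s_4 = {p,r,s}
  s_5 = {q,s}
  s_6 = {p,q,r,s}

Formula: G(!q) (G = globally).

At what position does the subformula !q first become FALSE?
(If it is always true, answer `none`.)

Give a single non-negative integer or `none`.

s_0={p,q,r}: !q=False q=True
s_1={p}: !q=True q=False
s_2={r}: !q=True q=False
s_3={}: !q=True q=False
s_4={p,r,s}: !q=True q=False
s_5={q,s}: !q=False q=True
s_6={p,q,r,s}: !q=False q=True
G(!q) holds globally = False
First violation at position 0.

Answer: 0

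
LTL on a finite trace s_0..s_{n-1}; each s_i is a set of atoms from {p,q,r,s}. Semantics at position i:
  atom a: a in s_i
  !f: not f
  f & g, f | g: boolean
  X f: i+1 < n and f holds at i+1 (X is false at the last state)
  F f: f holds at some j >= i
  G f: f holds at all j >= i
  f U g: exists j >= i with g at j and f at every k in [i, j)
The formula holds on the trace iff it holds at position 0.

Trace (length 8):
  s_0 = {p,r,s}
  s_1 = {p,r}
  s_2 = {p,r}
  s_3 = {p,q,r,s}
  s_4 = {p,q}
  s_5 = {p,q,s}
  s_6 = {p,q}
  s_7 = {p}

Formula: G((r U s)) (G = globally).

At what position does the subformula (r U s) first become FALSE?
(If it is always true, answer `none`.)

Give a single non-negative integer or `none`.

Answer: 4

Derivation:
s_0={p,r,s}: (r U s)=True r=True s=True
s_1={p,r}: (r U s)=True r=True s=False
s_2={p,r}: (r U s)=True r=True s=False
s_3={p,q,r,s}: (r U s)=True r=True s=True
s_4={p,q}: (r U s)=False r=False s=False
s_5={p,q,s}: (r U s)=True r=False s=True
s_6={p,q}: (r U s)=False r=False s=False
s_7={p}: (r U s)=False r=False s=False
G((r U s)) holds globally = False
First violation at position 4.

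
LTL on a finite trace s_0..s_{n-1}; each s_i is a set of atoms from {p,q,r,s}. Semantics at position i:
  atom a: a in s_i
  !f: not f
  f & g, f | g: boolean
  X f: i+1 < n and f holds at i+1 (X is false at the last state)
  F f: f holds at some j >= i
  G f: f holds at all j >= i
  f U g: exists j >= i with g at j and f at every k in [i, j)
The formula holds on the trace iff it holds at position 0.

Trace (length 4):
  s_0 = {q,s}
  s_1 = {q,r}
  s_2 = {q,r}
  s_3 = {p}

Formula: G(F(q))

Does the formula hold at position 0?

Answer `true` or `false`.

Answer: false

Derivation:
s_0={q,s}: G(F(q))=False F(q)=True q=True
s_1={q,r}: G(F(q))=False F(q)=True q=True
s_2={q,r}: G(F(q))=False F(q)=True q=True
s_3={p}: G(F(q))=False F(q)=False q=False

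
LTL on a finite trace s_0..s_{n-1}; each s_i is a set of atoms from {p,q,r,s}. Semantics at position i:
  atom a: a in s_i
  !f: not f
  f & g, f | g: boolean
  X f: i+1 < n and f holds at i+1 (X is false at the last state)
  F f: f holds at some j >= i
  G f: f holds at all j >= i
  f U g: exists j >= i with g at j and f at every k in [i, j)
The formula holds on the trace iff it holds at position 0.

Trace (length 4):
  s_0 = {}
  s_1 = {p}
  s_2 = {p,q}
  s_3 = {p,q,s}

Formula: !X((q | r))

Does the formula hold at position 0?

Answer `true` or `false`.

Answer: true

Derivation:
s_0={}: !X((q | r))=True X((q | r))=False (q | r)=False q=False r=False
s_1={p}: !X((q | r))=False X((q | r))=True (q | r)=False q=False r=False
s_2={p,q}: !X((q | r))=False X((q | r))=True (q | r)=True q=True r=False
s_3={p,q,s}: !X((q | r))=True X((q | r))=False (q | r)=True q=True r=False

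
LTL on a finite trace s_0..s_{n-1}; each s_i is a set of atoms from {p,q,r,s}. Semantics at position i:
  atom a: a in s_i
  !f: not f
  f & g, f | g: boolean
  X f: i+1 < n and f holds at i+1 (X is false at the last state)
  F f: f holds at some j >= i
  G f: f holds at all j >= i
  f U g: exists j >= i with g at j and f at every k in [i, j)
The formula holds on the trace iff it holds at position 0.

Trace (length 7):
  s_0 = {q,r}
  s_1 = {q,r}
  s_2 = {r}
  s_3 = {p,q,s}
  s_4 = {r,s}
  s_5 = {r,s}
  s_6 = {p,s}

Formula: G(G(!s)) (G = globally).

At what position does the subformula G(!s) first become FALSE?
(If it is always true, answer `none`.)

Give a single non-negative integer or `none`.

Answer: 0

Derivation:
s_0={q,r}: G(!s)=False !s=True s=False
s_1={q,r}: G(!s)=False !s=True s=False
s_2={r}: G(!s)=False !s=True s=False
s_3={p,q,s}: G(!s)=False !s=False s=True
s_4={r,s}: G(!s)=False !s=False s=True
s_5={r,s}: G(!s)=False !s=False s=True
s_6={p,s}: G(!s)=False !s=False s=True
G(G(!s)) holds globally = False
First violation at position 0.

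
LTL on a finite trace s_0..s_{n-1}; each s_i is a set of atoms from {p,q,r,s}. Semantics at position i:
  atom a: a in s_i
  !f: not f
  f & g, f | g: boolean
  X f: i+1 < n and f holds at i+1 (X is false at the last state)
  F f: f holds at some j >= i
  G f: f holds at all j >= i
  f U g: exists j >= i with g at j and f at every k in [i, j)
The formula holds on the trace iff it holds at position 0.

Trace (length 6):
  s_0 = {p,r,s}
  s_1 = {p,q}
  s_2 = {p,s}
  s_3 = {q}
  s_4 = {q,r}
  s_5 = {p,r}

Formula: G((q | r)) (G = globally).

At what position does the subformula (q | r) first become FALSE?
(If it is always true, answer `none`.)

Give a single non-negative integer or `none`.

s_0={p,r,s}: (q | r)=True q=False r=True
s_1={p,q}: (q | r)=True q=True r=False
s_2={p,s}: (q | r)=False q=False r=False
s_3={q}: (q | r)=True q=True r=False
s_4={q,r}: (q | r)=True q=True r=True
s_5={p,r}: (q | r)=True q=False r=True
G((q | r)) holds globally = False
First violation at position 2.

Answer: 2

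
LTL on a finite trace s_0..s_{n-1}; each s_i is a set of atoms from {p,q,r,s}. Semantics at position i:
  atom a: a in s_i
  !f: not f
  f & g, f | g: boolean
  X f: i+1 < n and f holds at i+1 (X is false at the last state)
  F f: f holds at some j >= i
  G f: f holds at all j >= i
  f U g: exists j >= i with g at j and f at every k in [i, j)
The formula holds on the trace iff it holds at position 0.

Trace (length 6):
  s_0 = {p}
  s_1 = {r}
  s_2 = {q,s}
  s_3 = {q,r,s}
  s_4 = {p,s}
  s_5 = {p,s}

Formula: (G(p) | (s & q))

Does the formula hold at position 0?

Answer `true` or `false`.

s_0={p}: (G(p) | (s & q))=False G(p)=False p=True (s & q)=False s=False q=False
s_1={r}: (G(p) | (s & q))=False G(p)=False p=False (s & q)=False s=False q=False
s_2={q,s}: (G(p) | (s & q))=True G(p)=False p=False (s & q)=True s=True q=True
s_3={q,r,s}: (G(p) | (s & q))=True G(p)=False p=False (s & q)=True s=True q=True
s_4={p,s}: (G(p) | (s & q))=True G(p)=True p=True (s & q)=False s=True q=False
s_5={p,s}: (G(p) | (s & q))=True G(p)=True p=True (s & q)=False s=True q=False

Answer: false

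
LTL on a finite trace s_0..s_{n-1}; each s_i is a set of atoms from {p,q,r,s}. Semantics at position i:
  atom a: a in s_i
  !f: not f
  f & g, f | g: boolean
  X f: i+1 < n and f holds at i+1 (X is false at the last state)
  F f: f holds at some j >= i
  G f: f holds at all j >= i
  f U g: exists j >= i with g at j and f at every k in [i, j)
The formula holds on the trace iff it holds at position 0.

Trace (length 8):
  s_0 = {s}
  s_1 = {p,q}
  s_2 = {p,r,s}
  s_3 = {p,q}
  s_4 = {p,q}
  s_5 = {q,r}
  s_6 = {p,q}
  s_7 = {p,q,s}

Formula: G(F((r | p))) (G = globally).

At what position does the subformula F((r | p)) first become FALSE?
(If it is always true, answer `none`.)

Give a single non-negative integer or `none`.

s_0={s}: F((r | p))=True (r | p)=False r=False p=False
s_1={p,q}: F((r | p))=True (r | p)=True r=False p=True
s_2={p,r,s}: F((r | p))=True (r | p)=True r=True p=True
s_3={p,q}: F((r | p))=True (r | p)=True r=False p=True
s_4={p,q}: F((r | p))=True (r | p)=True r=False p=True
s_5={q,r}: F((r | p))=True (r | p)=True r=True p=False
s_6={p,q}: F((r | p))=True (r | p)=True r=False p=True
s_7={p,q,s}: F((r | p))=True (r | p)=True r=False p=True
G(F((r | p))) holds globally = True
No violation — formula holds at every position.

Answer: none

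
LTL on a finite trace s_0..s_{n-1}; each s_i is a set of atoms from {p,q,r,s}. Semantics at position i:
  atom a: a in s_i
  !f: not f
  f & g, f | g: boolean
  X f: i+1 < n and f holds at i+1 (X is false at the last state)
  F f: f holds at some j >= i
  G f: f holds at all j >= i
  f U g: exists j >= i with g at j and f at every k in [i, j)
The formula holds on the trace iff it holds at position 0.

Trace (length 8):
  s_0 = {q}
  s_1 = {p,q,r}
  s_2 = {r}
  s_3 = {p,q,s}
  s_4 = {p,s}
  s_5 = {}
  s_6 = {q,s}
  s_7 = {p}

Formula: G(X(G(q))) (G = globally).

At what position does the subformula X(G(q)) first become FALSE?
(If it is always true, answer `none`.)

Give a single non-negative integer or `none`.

s_0={q}: X(G(q))=False G(q)=False q=True
s_1={p,q,r}: X(G(q))=False G(q)=False q=True
s_2={r}: X(G(q))=False G(q)=False q=False
s_3={p,q,s}: X(G(q))=False G(q)=False q=True
s_4={p,s}: X(G(q))=False G(q)=False q=False
s_5={}: X(G(q))=False G(q)=False q=False
s_6={q,s}: X(G(q))=False G(q)=False q=True
s_7={p}: X(G(q))=False G(q)=False q=False
G(X(G(q))) holds globally = False
First violation at position 0.

Answer: 0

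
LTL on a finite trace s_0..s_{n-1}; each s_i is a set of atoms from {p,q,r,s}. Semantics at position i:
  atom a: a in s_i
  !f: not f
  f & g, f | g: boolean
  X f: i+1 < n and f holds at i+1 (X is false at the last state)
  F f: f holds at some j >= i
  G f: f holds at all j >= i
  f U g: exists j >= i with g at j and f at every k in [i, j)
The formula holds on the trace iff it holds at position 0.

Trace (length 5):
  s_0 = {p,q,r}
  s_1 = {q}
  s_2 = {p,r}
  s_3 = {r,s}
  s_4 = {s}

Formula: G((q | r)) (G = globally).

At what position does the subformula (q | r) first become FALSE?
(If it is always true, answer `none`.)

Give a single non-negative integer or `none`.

Answer: 4

Derivation:
s_0={p,q,r}: (q | r)=True q=True r=True
s_1={q}: (q | r)=True q=True r=False
s_2={p,r}: (q | r)=True q=False r=True
s_3={r,s}: (q | r)=True q=False r=True
s_4={s}: (q | r)=False q=False r=False
G((q | r)) holds globally = False
First violation at position 4.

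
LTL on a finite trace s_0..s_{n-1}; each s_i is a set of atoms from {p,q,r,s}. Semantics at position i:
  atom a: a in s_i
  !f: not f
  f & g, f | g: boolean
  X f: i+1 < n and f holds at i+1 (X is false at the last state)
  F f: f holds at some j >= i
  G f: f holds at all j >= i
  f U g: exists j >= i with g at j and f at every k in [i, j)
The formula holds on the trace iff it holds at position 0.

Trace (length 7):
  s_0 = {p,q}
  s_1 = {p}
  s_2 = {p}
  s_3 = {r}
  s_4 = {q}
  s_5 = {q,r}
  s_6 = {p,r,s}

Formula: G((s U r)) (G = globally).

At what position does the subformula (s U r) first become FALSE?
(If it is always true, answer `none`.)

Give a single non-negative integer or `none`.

s_0={p,q}: (s U r)=False s=False r=False
s_1={p}: (s U r)=False s=False r=False
s_2={p}: (s U r)=False s=False r=False
s_3={r}: (s U r)=True s=False r=True
s_4={q}: (s U r)=False s=False r=False
s_5={q,r}: (s U r)=True s=False r=True
s_6={p,r,s}: (s U r)=True s=True r=True
G((s U r)) holds globally = False
First violation at position 0.

Answer: 0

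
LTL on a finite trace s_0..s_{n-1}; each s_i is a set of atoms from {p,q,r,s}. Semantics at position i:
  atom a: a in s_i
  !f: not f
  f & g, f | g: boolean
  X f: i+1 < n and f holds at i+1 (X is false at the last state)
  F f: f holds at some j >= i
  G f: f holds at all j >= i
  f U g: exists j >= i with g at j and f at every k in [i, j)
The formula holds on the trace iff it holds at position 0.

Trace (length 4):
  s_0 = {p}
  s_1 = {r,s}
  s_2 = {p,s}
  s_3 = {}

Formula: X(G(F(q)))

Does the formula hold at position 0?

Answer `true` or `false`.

s_0={p}: X(G(F(q)))=False G(F(q))=False F(q)=False q=False
s_1={r,s}: X(G(F(q)))=False G(F(q))=False F(q)=False q=False
s_2={p,s}: X(G(F(q)))=False G(F(q))=False F(q)=False q=False
s_3={}: X(G(F(q)))=False G(F(q))=False F(q)=False q=False

Answer: false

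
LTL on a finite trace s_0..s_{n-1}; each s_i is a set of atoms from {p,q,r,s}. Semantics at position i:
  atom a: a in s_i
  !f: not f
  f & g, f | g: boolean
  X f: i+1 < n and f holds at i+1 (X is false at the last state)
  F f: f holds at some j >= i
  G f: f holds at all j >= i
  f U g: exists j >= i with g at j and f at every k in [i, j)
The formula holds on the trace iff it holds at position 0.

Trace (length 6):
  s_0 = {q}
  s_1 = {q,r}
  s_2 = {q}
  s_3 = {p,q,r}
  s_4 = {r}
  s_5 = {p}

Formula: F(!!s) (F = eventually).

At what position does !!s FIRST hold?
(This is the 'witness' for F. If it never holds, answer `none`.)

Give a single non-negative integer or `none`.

s_0={q}: !!s=False !s=True s=False
s_1={q,r}: !!s=False !s=True s=False
s_2={q}: !!s=False !s=True s=False
s_3={p,q,r}: !!s=False !s=True s=False
s_4={r}: !!s=False !s=True s=False
s_5={p}: !!s=False !s=True s=False
F(!!s) does not hold (no witness exists).

Answer: none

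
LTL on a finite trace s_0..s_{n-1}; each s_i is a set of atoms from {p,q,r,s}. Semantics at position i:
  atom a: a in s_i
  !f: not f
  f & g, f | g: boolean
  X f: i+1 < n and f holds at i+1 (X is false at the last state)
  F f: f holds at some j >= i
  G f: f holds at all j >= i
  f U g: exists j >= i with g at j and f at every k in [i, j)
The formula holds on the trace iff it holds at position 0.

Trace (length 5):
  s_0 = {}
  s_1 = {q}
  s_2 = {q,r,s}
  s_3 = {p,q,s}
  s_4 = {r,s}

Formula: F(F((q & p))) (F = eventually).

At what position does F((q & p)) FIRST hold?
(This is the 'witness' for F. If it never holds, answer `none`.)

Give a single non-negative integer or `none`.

s_0={}: F((q & p))=True (q & p)=False q=False p=False
s_1={q}: F((q & p))=True (q & p)=False q=True p=False
s_2={q,r,s}: F((q & p))=True (q & p)=False q=True p=False
s_3={p,q,s}: F((q & p))=True (q & p)=True q=True p=True
s_4={r,s}: F((q & p))=False (q & p)=False q=False p=False
F(F((q & p))) holds; first witness at position 0.

Answer: 0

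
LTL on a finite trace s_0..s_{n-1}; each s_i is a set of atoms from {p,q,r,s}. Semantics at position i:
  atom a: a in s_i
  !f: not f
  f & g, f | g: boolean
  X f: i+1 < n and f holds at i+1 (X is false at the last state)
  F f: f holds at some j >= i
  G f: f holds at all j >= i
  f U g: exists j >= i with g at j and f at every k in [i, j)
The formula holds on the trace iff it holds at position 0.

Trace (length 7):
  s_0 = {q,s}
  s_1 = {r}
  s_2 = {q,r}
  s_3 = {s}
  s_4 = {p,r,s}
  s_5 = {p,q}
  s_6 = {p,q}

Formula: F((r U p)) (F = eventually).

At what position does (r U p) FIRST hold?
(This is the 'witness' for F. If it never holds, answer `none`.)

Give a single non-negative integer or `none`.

Answer: 4

Derivation:
s_0={q,s}: (r U p)=False r=False p=False
s_1={r}: (r U p)=False r=True p=False
s_2={q,r}: (r U p)=False r=True p=False
s_3={s}: (r U p)=False r=False p=False
s_4={p,r,s}: (r U p)=True r=True p=True
s_5={p,q}: (r U p)=True r=False p=True
s_6={p,q}: (r U p)=True r=False p=True
F((r U p)) holds; first witness at position 4.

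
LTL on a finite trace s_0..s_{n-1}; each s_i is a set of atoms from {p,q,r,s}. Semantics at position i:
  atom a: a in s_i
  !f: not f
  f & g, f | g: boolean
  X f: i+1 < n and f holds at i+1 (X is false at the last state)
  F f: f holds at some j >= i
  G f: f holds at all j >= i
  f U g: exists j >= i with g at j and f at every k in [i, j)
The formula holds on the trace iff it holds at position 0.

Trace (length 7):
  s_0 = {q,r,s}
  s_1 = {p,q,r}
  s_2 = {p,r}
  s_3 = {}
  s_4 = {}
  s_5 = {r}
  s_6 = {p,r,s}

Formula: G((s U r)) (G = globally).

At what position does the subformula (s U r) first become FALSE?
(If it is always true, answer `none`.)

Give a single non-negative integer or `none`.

Answer: 3

Derivation:
s_0={q,r,s}: (s U r)=True s=True r=True
s_1={p,q,r}: (s U r)=True s=False r=True
s_2={p,r}: (s U r)=True s=False r=True
s_3={}: (s U r)=False s=False r=False
s_4={}: (s U r)=False s=False r=False
s_5={r}: (s U r)=True s=False r=True
s_6={p,r,s}: (s U r)=True s=True r=True
G((s U r)) holds globally = False
First violation at position 3.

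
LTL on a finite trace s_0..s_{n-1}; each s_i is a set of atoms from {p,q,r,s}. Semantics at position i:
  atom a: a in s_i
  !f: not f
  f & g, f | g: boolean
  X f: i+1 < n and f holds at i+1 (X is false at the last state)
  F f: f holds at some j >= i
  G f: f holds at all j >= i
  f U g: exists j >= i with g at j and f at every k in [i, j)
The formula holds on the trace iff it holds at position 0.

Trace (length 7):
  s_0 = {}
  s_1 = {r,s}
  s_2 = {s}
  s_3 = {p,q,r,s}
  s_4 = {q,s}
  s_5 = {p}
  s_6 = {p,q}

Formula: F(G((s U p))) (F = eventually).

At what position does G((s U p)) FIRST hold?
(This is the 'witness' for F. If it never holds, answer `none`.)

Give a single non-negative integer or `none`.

s_0={}: G((s U p))=False (s U p)=False s=False p=False
s_1={r,s}: G((s U p))=True (s U p)=True s=True p=False
s_2={s}: G((s U p))=True (s U p)=True s=True p=False
s_3={p,q,r,s}: G((s U p))=True (s U p)=True s=True p=True
s_4={q,s}: G((s U p))=True (s U p)=True s=True p=False
s_5={p}: G((s U p))=True (s U p)=True s=False p=True
s_6={p,q}: G((s U p))=True (s U p)=True s=False p=True
F(G((s U p))) holds; first witness at position 1.

Answer: 1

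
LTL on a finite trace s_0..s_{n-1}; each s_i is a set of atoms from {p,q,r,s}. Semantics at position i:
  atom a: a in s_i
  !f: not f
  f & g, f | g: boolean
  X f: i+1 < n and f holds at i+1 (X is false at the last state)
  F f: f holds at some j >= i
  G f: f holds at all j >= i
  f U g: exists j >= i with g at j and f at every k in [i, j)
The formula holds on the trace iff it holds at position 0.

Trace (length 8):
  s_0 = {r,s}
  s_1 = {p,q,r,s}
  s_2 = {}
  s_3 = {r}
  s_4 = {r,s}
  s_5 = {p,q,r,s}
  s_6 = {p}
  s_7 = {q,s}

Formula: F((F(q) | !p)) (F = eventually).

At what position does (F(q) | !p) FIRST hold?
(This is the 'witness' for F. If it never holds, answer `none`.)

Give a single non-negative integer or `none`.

Answer: 0

Derivation:
s_0={r,s}: (F(q) | !p)=True F(q)=True q=False !p=True p=False
s_1={p,q,r,s}: (F(q) | !p)=True F(q)=True q=True !p=False p=True
s_2={}: (F(q) | !p)=True F(q)=True q=False !p=True p=False
s_3={r}: (F(q) | !p)=True F(q)=True q=False !p=True p=False
s_4={r,s}: (F(q) | !p)=True F(q)=True q=False !p=True p=False
s_5={p,q,r,s}: (F(q) | !p)=True F(q)=True q=True !p=False p=True
s_6={p}: (F(q) | !p)=True F(q)=True q=False !p=False p=True
s_7={q,s}: (F(q) | !p)=True F(q)=True q=True !p=True p=False
F((F(q) | !p)) holds; first witness at position 0.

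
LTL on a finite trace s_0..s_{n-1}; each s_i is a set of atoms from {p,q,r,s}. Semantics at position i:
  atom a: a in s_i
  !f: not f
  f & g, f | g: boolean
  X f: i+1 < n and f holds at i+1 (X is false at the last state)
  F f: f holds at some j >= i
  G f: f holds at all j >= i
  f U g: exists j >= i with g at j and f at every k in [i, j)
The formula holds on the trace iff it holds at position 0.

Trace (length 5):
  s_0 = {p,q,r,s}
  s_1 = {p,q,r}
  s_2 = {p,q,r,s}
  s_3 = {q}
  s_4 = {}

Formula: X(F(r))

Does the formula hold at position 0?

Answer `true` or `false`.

s_0={p,q,r,s}: X(F(r))=True F(r)=True r=True
s_1={p,q,r}: X(F(r))=True F(r)=True r=True
s_2={p,q,r,s}: X(F(r))=False F(r)=True r=True
s_3={q}: X(F(r))=False F(r)=False r=False
s_4={}: X(F(r))=False F(r)=False r=False

Answer: true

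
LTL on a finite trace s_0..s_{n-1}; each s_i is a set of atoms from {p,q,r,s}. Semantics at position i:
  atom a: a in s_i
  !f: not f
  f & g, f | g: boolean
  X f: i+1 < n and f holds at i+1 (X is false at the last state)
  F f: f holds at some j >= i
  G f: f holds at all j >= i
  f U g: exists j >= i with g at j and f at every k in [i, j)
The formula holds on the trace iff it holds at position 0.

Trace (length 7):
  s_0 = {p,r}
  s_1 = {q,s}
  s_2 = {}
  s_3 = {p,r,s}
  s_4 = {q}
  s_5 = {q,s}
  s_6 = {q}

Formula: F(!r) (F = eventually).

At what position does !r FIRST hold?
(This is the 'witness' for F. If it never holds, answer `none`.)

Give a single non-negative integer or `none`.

Answer: 1

Derivation:
s_0={p,r}: !r=False r=True
s_1={q,s}: !r=True r=False
s_2={}: !r=True r=False
s_3={p,r,s}: !r=False r=True
s_4={q}: !r=True r=False
s_5={q,s}: !r=True r=False
s_6={q}: !r=True r=False
F(!r) holds; first witness at position 1.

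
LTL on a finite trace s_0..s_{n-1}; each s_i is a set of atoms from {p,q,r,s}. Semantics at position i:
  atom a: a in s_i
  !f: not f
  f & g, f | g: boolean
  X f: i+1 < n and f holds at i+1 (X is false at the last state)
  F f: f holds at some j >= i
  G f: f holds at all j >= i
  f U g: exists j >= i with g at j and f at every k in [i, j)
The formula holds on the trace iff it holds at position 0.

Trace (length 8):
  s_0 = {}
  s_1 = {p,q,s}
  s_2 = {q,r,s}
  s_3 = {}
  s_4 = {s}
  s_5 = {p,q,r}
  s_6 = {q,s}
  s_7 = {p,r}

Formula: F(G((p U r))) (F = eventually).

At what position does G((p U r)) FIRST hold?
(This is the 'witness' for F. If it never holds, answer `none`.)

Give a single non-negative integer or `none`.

s_0={}: G((p U r))=False (p U r)=False p=False r=False
s_1={p,q,s}: G((p U r))=False (p U r)=True p=True r=False
s_2={q,r,s}: G((p U r))=False (p U r)=True p=False r=True
s_3={}: G((p U r))=False (p U r)=False p=False r=False
s_4={s}: G((p U r))=False (p U r)=False p=False r=False
s_5={p,q,r}: G((p U r))=False (p U r)=True p=True r=True
s_6={q,s}: G((p U r))=False (p U r)=False p=False r=False
s_7={p,r}: G((p U r))=True (p U r)=True p=True r=True
F(G((p U r))) holds; first witness at position 7.

Answer: 7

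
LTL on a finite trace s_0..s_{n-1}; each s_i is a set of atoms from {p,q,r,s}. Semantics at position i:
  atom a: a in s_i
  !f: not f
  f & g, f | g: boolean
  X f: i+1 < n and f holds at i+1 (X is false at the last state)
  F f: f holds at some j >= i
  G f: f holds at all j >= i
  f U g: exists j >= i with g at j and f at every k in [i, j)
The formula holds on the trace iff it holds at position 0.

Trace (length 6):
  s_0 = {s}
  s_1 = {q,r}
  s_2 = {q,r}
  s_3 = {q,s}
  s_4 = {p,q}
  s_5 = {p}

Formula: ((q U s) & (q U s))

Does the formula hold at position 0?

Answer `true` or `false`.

Answer: true

Derivation:
s_0={s}: ((q U s) & (q U s))=True (q U s)=True q=False s=True
s_1={q,r}: ((q U s) & (q U s))=True (q U s)=True q=True s=False
s_2={q,r}: ((q U s) & (q U s))=True (q U s)=True q=True s=False
s_3={q,s}: ((q U s) & (q U s))=True (q U s)=True q=True s=True
s_4={p,q}: ((q U s) & (q U s))=False (q U s)=False q=True s=False
s_5={p}: ((q U s) & (q U s))=False (q U s)=False q=False s=False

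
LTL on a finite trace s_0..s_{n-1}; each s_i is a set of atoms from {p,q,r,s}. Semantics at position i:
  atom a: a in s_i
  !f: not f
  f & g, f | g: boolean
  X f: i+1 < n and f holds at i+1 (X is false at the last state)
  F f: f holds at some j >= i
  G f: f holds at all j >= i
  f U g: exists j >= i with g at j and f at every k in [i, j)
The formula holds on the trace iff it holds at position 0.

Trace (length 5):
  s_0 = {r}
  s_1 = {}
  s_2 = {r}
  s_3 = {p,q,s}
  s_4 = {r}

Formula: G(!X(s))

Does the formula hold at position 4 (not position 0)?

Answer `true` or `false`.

s_0={r}: G(!X(s))=False !X(s)=True X(s)=False s=False
s_1={}: G(!X(s))=False !X(s)=True X(s)=False s=False
s_2={r}: G(!X(s))=False !X(s)=False X(s)=True s=False
s_3={p,q,s}: G(!X(s))=True !X(s)=True X(s)=False s=True
s_4={r}: G(!X(s))=True !X(s)=True X(s)=False s=False
Evaluating at position 4: result = True

Answer: true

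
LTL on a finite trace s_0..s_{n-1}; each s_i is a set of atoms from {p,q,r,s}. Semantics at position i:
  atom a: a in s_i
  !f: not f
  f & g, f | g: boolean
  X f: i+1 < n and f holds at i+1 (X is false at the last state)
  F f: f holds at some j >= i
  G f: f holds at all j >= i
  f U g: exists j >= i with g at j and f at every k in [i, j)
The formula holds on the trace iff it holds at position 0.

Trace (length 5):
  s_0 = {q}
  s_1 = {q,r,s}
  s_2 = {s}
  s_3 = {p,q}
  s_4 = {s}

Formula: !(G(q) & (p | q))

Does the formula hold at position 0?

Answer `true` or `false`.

Answer: true

Derivation:
s_0={q}: !(G(q) & (p | q))=True (G(q) & (p | q))=False G(q)=False q=True (p | q)=True p=False
s_1={q,r,s}: !(G(q) & (p | q))=True (G(q) & (p | q))=False G(q)=False q=True (p | q)=True p=False
s_2={s}: !(G(q) & (p | q))=True (G(q) & (p | q))=False G(q)=False q=False (p | q)=False p=False
s_3={p,q}: !(G(q) & (p | q))=True (G(q) & (p | q))=False G(q)=False q=True (p | q)=True p=True
s_4={s}: !(G(q) & (p | q))=True (G(q) & (p | q))=False G(q)=False q=False (p | q)=False p=False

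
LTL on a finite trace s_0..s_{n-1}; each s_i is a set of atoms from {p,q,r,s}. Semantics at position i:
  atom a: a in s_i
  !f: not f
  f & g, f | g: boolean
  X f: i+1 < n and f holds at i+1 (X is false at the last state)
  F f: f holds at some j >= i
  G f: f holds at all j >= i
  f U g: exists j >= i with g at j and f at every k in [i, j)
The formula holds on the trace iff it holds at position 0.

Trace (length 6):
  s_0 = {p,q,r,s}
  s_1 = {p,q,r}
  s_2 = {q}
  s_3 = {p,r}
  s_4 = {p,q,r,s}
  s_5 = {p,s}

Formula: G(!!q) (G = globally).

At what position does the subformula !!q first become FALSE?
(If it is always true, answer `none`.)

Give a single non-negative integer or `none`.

Answer: 3

Derivation:
s_0={p,q,r,s}: !!q=True !q=False q=True
s_1={p,q,r}: !!q=True !q=False q=True
s_2={q}: !!q=True !q=False q=True
s_3={p,r}: !!q=False !q=True q=False
s_4={p,q,r,s}: !!q=True !q=False q=True
s_5={p,s}: !!q=False !q=True q=False
G(!!q) holds globally = False
First violation at position 3.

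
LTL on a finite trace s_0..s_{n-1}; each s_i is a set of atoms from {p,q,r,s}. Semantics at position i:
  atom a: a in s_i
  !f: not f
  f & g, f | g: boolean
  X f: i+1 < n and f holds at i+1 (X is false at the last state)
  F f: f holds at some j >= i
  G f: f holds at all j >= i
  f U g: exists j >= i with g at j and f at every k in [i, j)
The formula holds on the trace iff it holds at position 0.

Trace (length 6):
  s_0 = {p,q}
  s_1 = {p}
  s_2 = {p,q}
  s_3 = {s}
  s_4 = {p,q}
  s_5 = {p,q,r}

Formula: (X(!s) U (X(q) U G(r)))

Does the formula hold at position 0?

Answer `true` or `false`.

s_0={p,q}: (X(!s) U (X(q) U G(r)))=False X(!s)=True !s=True s=False (X(q) U G(r))=False X(q)=False q=True G(r)=False r=False
s_1={p}: (X(!s) U (X(q) U G(r)))=False X(!s)=True !s=True s=False (X(q) U G(r))=False X(q)=True q=False G(r)=False r=False
s_2={p,q}: (X(!s) U (X(q) U G(r)))=False X(!s)=False !s=True s=False (X(q) U G(r))=False X(q)=False q=True G(r)=False r=False
s_3={s}: (X(!s) U (X(q) U G(r)))=True X(!s)=True !s=False s=True (X(q) U G(r))=True X(q)=True q=False G(r)=False r=False
s_4={p,q}: (X(!s) U (X(q) U G(r)))=True X(!s)=True !s=True s=False (X(q) U G(r))=True X(q)=True q=True G(r)=False r=False
s_5={p,q,r}: (X(!s) U (X(q) U G(r)))=True X(!s)=False !s=True s=False (X(q) U G(r))=True X(q)=False q=True G(r)=True r=True

Answer: false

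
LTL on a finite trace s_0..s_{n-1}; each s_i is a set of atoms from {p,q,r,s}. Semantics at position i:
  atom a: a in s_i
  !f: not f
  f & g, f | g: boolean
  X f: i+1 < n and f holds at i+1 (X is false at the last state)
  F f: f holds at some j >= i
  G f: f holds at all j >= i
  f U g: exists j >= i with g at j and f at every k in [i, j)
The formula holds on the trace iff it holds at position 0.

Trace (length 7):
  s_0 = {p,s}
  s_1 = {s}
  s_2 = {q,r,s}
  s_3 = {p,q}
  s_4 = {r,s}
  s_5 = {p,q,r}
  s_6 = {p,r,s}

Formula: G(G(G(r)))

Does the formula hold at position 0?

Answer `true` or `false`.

Answer: false

Derivation:
s_0={p,s}: G(G(G(r)))=False G(G(r))=False G(r)=False r=False
s_1={s}: G(G(G(r)))=False G(G(r))=False G(r)=False r=False
s_2={q,r,s}: G(G(G(r)))=False G(G(r))=False G(r)=False r=True
s_3={p,q}: G(G(G(r)))=False G(G(r))=False G(r)=False r=False
s_4={r,s}: G(G(G(r)))=True G(G(r))=True G(r)=True r=True
s_5={p,q,r}: G(G(G(r)))=True G(G(r))=True G(r)=True r=True
s_6={p,r,s}: G(G(G(r)))=True G(G(r))=True G(r)=True r=True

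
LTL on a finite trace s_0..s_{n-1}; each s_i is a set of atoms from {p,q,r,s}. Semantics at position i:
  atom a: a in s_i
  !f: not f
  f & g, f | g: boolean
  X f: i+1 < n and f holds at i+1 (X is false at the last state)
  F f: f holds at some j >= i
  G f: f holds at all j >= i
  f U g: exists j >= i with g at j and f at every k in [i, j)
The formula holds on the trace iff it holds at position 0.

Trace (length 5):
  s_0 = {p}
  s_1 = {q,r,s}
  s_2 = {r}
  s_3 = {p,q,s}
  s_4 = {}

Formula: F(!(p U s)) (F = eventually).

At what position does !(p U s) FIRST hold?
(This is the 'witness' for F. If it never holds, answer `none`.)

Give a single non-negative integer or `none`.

s_0={p}: !(p U s)=False (p U s)=True p=True s=False
s_1={q,r,s}: !(p U s)=False (p U s)=True p=False s=True
s_2={r}: !(p U s)=True (p U s)=False p=False s=False
s_3={p,q,s}: !(p U s)=False (p U s)=True p=True s=True
s_4={}: !(p U s)=True (p U s)=False p=False s=False
F(!(p U s)) holds; first witness at position 2.

Answer: 2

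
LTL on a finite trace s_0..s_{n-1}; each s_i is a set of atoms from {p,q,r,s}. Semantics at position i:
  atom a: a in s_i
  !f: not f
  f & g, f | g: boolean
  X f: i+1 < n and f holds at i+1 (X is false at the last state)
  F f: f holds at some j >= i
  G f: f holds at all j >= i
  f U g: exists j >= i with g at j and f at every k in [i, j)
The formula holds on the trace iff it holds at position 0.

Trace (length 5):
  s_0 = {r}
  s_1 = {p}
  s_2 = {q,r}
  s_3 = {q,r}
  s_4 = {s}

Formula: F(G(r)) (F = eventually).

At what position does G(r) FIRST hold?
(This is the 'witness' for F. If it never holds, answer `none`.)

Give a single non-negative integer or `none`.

s_0={r}: G(r)=False r=True
s_1={p}: G(r)=False r=False
s_2={q,r}: G(r)=False r=True
s_3={q,r}: G(r)=False r=True
s_4={s}: G(r)=False r=False
F(G(r)) does not hold (no witness exists).

Answer: none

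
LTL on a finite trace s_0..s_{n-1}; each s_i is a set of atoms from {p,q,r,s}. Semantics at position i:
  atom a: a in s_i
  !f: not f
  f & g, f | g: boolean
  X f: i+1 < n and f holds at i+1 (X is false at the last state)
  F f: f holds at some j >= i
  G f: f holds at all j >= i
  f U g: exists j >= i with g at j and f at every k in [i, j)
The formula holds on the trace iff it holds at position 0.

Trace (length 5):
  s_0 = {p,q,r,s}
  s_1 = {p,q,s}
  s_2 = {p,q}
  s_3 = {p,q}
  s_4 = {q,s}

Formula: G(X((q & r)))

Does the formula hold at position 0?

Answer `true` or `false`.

Answer: false

Derivation:
s_0={p,q,r,s}: G(X((q & r)))=False X((q & r))=False (q & r)=True q=True r=True
s_1={p,q,s}: G(X((q & r)))=False X((q & r))=False (q & r)=False q=True r=False
s_2={p,q}: G(X((q & r)))=False X((q & r))=False (q & r)=False q=True r=False
s_3={p,q}: G(X((q & r)))=False X((q & r))=False (q & r)=False q=True r=False
s_4={q,s}: G(X((q & r)))=False X((q & r))=False (q & r)=False q=True r=False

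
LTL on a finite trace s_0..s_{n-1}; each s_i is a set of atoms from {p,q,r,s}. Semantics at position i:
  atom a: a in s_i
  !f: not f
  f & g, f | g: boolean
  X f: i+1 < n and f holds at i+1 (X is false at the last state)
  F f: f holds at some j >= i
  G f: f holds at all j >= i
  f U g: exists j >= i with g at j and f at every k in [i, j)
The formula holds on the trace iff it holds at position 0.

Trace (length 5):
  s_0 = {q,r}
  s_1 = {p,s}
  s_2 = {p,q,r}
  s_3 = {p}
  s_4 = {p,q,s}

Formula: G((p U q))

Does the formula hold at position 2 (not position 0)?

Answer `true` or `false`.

Answer: true

Derivation:
s_0={q,r}: G((p U q))=True (p U q)=True p=False q=True
s_1={p,s}: G((p U q))=True (p U q)=True p=True q=False
s_2={p,q,r}: G((p U q))=True (p U q)=True p=True q=True
s_3={p}: G((p U q))=True (p U q)=True p=True q=False
s_4={p,q,s}: G((p U q))=True (p U q)=True p=True q=True
Evaluating at position 2: result = True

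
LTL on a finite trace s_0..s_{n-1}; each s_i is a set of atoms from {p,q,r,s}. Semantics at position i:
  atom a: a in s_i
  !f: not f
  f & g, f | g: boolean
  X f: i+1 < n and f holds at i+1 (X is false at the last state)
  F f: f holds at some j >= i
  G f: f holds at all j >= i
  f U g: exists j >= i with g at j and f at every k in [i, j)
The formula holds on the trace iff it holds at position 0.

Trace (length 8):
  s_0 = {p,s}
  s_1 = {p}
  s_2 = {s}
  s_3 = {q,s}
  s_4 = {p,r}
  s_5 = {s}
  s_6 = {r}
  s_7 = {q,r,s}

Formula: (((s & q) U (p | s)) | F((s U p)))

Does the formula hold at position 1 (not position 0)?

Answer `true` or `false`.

s_0={p,s}: (((s & q) U (p | s)) | F((s U p)))=True ((s & q) U (p | s))=True (s & q)=False s=True q=False (p | s)=True p=True F((s U p))=True (s U p)=True
s_1={p}: (((s & q) U (p | s)) | F((s U p)))=True ((s & q) U (p | s))=True (s & q)=False s=False q=False (p | s)=True p=True F((s U p))=True (s U p)=True
s_2={s}: (((s & q) U (p | s)) | F((s U p)))=True ((s & q) U (p | s))=True (s & q)=False s=True q=False (p | s)=True p=False F((s U p))=True (s U p)=True
s_3={q,s}: (((s & q) U (p | s)) | F((s U p)))=True ((s & q) U (p | s))=True (s & q)=True s=True q=True (p | s)=True p=False F((s U p))=True (s U p)=True
s_4={p,r}: (((s & q) U (p | s)) | F((s U p)))=True ((s & q) U (p | s))=True (s & q)=False s=False q=False (p | s)=True p=True F((s U p))=True (s U p)=True
s_5={s}: (((s & q) U (p | s)) | F((s U p)))=True ((s & q) U (p | s))=True (s & q)=False s=True q=False (p | s)=True p=False F((s U p))=False (s U p)=False
s_6={r}: (((s & q) U (p | s)) | F((s U p)))=False ((s & q) U (p | s))=False (s & q)=False s=False q=False (p | s)=False p=False F((s U p))=False (s U p)=False
s_7={q,r,s}: (((s & q) U (p | s)) | F((s U p)))=True ((s & q) U (p | s))=True (s & q)=True s=True q=True (p | s)=True p=False F((s U p))=False (s U p)=False
Evaluating at position 1: result = True

Answer: true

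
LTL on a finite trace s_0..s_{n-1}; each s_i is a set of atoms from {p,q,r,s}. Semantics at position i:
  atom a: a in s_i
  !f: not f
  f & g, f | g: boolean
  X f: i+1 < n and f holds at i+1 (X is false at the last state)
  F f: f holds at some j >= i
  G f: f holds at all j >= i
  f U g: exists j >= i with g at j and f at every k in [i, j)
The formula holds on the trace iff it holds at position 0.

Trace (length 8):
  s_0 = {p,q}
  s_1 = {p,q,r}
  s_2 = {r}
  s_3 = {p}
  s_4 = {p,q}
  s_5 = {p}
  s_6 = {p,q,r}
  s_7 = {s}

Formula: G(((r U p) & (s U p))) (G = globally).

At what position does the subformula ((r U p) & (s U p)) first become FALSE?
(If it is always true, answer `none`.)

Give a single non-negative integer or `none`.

s_0={p,q}: ((r U p) & (s U p))=True (r U p)=True r=False p=True (s U p)=True s=False
s_1={p,q,r}: ((r U p) & (s U p))=True (r U p)=True r=True p=True (s U p)=True s=False
s_2={r}: ((r U p) & (s U p))=False (r U p)=True r=True p=False (s U p)=False s=False
s_3={p}: ((r U p) & (s U p))=True (r U p)=True r=False p=True (s U p)=True s=False
s_4={p,q}: ((r U p) & (s U p))=True (r U p)=True r=False p=True (s U p)=True s=False
s_5={p}: ((r U p) & (s U p))=True (r U p)=True r=False p=True (s U p)=True s=False
s_6={p,q,r}: ((r U p) & (s U p))=True (r U p)=True r=True p=True (s U p)=True s=False
s_7={s}: ((r U p) & (s U p))=False (r U p)=False r=False p=False (s U p)=False s=True
G(((r U p) & (s U p))) holds globally = False
First violation at position 2.

Answer: 2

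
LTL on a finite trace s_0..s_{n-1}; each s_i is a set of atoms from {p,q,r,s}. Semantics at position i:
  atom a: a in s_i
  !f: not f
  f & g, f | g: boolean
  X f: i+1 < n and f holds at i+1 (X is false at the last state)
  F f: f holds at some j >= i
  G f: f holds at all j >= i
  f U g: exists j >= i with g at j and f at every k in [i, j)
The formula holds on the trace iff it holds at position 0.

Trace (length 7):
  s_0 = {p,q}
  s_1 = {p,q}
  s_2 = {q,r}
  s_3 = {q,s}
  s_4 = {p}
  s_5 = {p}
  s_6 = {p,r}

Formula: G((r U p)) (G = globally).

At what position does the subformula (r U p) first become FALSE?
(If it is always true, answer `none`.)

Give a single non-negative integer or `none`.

Answer: 2

Derivation:
s_0={p,q}: (r U p)=True r=False p=True
s_1={p,q}: (r U p)=True r=False p=True
s_2={q,r}: (r U p)=False r=True p=False
s_3={q,s}: (r U p)=False r=False p=False
s_4={p}: (r U p)=True r=False p=True
s_5={p}: (r U p)=True r=False p=True
s_6={p,r}: (r U p)=True r=True p=True
G((r U p)) holds globally = False
First violation at position 2.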